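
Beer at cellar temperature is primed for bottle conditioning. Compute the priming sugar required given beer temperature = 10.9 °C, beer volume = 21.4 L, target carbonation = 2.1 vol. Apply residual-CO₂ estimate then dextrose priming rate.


residual = 14.695·(0.01821 + 0.09011·e^(−0.04·T));  sugar = (target − residual)·4.0·V
residual = 14.695·(0.01821 + 0.09011·e^(−0.04·10.9)) = 1.1238
sugar = (2.1 − 1.1238)·4.0·21.4

83.5605 g


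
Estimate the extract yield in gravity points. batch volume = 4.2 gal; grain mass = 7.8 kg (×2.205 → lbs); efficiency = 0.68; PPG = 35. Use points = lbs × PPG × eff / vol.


lbs = 7.8 × 2.205 = 17.1990
points = 17.1990 × 35 × 0.68 / 4.2

97.4610 points


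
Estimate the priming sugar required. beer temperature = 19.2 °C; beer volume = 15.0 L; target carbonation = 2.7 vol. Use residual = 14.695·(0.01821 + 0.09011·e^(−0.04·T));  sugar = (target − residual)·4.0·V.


residual = 14.695·(0.01821 + 0.09011·e^(−0.04·19.2)) = 0.8819
sugar = (2.7 − 0.8819)·4.0·15.0

109.0842 g


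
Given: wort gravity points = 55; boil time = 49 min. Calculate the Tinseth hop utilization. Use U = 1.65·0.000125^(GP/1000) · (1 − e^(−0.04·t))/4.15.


bigness = 1.65·0.000125^(55/1000) = 1.0065
boil_factor = (1 − e^(−0.04·49))/4.15 = 0.2070
U = 1.0065 · 0.2070

0.2084


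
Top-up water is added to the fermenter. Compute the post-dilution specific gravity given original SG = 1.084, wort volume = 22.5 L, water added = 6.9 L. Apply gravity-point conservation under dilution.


SG_new = 1 + (SG_old − 1)·V_old/(V_old + V_water)
pts = (1.084 − 1)·1000·22.5/(22.5 + 6.9) = 64.2857
SG_new = 1 + 64.2857/1000

1.0643


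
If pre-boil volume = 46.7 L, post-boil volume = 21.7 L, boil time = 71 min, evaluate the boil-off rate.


rate = (V_pre − V_post) / (t_min/60)
rate = (46.7 − 21.7) / (71/60)

21.1268 L/hr


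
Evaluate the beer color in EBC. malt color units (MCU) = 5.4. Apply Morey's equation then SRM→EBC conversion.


SRM = 1.4922·MCU^0.6859;  EBC = SRM·1.97
SRM = 1.4922·5.4^0.6859 = 4.7443
EBC = 4.7443·1.97

9.3464 EBC


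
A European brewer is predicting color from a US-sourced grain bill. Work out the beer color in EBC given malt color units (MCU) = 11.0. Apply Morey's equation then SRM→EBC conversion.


SRM = 1.4922·MCU^0.6859;  EBC = SRM·1.97
SRM = 1.4922·11.0^0.6859 = 7.7289
EBC = 7.7289·1.97

15.2260 EBC


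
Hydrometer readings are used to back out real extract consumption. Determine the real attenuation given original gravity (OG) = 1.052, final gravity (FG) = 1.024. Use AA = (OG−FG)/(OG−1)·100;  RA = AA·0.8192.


AA = (1.052 − 1.024)/(1.052 − 1)·100 = 53.8462
RA = 53.8462·0.8192

44.1108 %


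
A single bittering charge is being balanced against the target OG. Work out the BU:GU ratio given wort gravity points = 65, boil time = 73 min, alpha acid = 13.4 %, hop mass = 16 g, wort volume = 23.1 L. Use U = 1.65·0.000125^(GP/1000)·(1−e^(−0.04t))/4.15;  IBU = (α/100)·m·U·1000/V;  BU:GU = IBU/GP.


U = 1.65·0.000125^(65/1000)·(1−e^(−0.04·73))/4.15 = 0.2097
IBU = (13.4/100)·16·0.2097·1000/23.1 = 19.4657
BU:GU = 19.4657/65

0.2995


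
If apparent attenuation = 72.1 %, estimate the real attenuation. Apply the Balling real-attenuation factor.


RA = AA · 0.8192
RA = 72.1 · 0.8192

59.0643 %


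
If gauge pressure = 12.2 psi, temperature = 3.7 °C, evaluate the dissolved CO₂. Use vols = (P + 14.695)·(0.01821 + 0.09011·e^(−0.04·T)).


vols = (12.2 + 14.695)·(0.01821 + 0.09011·e^(−0.04·3.7))

2.5799 volumes


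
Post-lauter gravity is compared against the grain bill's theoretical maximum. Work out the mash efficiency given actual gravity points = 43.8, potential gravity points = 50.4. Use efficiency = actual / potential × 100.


efficiency = 43.8 / 50.4 × 100

86.9048 %


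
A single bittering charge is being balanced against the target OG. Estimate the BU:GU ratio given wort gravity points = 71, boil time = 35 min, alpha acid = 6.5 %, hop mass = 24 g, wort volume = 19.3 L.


U = 1.65·0.000125^(GP/1000)·(1−e^(−0.04t))/4.15;  IBU = (α/100)·m·U·1000/V;  BU:GU = IBU/GP
U = 1.65·0.000125^(71/1000)·(1−e^(−0.04·35))/4.15 = 0.1583
IBU = (6.5/100)·24·0.1583·1000/19.3 = 12.7912
BU:GU = 12.7912/71

0.1802


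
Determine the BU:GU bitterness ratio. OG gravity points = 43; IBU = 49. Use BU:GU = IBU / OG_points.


BU:GU = 49 / 43

1.1395


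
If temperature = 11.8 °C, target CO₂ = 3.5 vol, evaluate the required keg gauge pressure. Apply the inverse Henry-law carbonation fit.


psi = vols/(0.01821 + 0.09011·e^(−0.04·T)) − 14.695
psi = 3.5/(0.01821 + 0.09011·e^(−0.04·11.8)) − 14.695

32.3376 psi


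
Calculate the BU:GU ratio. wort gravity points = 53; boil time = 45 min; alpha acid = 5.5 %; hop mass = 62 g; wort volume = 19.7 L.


U = 1.65·0.000125^(GP/1000)·(1−e^(−0.04t))/4.15;  IBU = (α/100)·m·U·1000/V;  BU:GU = IBU/GP
U = 1.65·0.000125^(53/1000)·(1−e^(−0.04·45))/4.15 = 0.2061
IBU = (5.5/100)·62·0.2061·1000/19.7 = 35.6772
BU:GU = 35.6772/53

0.6732


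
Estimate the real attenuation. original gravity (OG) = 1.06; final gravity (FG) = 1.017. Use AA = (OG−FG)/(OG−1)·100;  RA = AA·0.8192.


AA = (1.06 − 1.017)/(1.06 − 1)·100 = 71.6667
RA = 71.6667·0.8192

58.7093 %


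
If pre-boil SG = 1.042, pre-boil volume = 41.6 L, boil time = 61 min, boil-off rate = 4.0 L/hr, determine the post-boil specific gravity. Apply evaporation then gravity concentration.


V_post = V_pre − rate·(t/60);  SG_post = 1 + (SG_pre−1)·V_pre/V_post
V_post = 41.6 − 4.0·(61/60) = 37.5333
SG_post = 1 + (1.042 − 1)·41.6/37.5333

1.0466


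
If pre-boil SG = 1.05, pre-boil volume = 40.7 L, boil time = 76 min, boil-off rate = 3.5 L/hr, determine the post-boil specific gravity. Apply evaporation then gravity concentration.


V_post = V_pre − rate·(t/60);  SG_post = 1 + (SG_pre−1)·V_pre/V_post
V_post = 40.7 − 3.5·(76/60) = 36.2667
SG_post = 1 + (1.05 − 1)·40.7/36.2667

1.0561


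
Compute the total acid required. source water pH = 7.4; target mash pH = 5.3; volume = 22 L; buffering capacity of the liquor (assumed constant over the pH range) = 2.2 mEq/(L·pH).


acid = buffering capacity · (pH_source − pH_target) · V
acid = 2.2 · (7.4 − 5.3) · 22

101.6400 mEq


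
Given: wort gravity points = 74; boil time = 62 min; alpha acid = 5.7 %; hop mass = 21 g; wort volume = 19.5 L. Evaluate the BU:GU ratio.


U = 1.65·0.000125^(GP/1000)·(1−e^(−0.04t))/4.15;  IBU = (α/100)·m·U·1000/V;  BU:GU = IBU/GP
U = 1.65·0.000125^(74/1000)·(1−e^(−0.04·62))/4.15 = 0.1873
IBU = (5.7/100)·21·0.1873·1000/19.5 = 11.4996
BU:GU = 11.4996/74

0.1554


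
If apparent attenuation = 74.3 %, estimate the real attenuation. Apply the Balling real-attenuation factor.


RA = AA · 0.8192
RA = 74.3 · 0.8192

60.8666 %


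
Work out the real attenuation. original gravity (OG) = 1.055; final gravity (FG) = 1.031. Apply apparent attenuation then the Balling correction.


AA = (OG−FG)/(OG−1)·100;  RA = AA·0.8192
AA = (1.055 − 1.031)/(1.055 − 1)·100 = 43.6364
RA = 43.6364·0.8192

35.7469 %


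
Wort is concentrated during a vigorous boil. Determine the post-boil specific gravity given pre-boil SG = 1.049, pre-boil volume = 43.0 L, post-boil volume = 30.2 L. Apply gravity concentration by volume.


SG_post = 1 + (SG_pre − 1)·V_pre/V_post
pts_pre = (1.049 − 1)·1000 = 49.0000
pts_post = 49.0000·43.0/30.2 = 69.7682
SG_post = 1 + 69.7682/1000

1.0698


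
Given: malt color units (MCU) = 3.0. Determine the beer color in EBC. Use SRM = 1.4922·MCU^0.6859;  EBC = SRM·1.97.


SRM = 1.4922·3.0^0.6859 = 3.1702
EBC = 3.1702·1.97

6.2453 EBC


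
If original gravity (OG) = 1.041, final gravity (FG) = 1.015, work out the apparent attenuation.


AA = (OG − FG)/(OG − 1) · 100
AA = (1.041 − 1.015)/(1.041 − 1) · 100

63.4146 %


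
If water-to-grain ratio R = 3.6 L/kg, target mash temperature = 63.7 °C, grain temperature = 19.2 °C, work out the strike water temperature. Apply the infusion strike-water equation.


T_strike = (0.41/R)·(T_mash − T_grain) + T_mash
T_strike = (0.41/3.6)·(63.7 − 19.2) + 63.7

68.7681 °C


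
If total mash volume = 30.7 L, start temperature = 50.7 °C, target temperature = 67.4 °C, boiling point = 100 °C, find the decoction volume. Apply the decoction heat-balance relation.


V_dec = V_total·(T_target − T_start)/(T_boil − T_start)
V_dec = 30.7·(67.4 − 50.7)/(100 − 50.7)

10.3994 L


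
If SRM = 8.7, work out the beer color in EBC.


EBC = SRM · 1.97
EBC = 8.7 · 1.97

17.1390 EBC


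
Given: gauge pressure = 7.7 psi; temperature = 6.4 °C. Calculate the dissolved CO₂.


vols = (P + 14.695)·(0.01821 + 0.09011·e^(−0.04·T))
vols = (7.7 + 14.695)·(0.01821 + 0.09011·e^(−0.04·6.4))

1.9700 volumes


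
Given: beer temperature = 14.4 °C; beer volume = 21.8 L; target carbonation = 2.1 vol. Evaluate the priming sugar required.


residual = 14.695·(0.01821 + 0.09011·e^(−0.04·T));  sugar = (target − residual)·4.0·V
residual = 14.695·(0.01821 + 0.09011·e^(−0.04·14.4)) = 1.0120
sugar = (2.1 − 1.0120)·4.0·21.8

94.8766 g


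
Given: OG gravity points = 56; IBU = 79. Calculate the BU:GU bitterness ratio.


BU:GU = IBU / OG_points
BU:GU = 79 / 56

1.4107


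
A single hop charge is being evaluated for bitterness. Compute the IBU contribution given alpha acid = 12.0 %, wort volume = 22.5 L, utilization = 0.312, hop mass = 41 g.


IBU = (α/100)·mass·U·1000 / V
IBU = (12.0/100)·41·0.312·1000 / 22.5

68.2240 IBU


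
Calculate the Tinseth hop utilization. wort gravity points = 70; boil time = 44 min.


U = 1.65·0.000125^(GP/1000) · (1 − e^(−0.04·t))/4.15
bigness = 1.65·0.000125^(70/1000) = 0.8796
boil_factor = (1 − e^(−0.04·44))/4.15 = 0.1995
U = 0.8796 · 0.1995

0.1755


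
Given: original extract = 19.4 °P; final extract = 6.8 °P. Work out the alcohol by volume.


SG = 259/(259 − P);  ABV = (OG − FG)·131.25
OG = 259/(259 − 19.4) = 1.0810
FG = 259/(259 − 6.8) = 1.0270
ABV = (1.0810 − 1.0270)·131.25

7.0882 % ABV


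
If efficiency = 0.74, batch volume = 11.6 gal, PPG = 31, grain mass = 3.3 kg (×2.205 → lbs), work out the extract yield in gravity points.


points = lbs × PPG × eff / vol
lbs = 3.3 × 2.205 = 7.2765
points = 7.2765 × 31 × 0.74 / 11.6

14.3899 points


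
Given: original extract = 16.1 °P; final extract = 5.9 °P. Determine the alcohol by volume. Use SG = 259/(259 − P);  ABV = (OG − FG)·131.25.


OG = 259/(259 − 16.1) = 1.0663
FG = 259/(259 − 5.9) = 1.0233
ABV = (1.0663 − 1.0233)·131.25

5.6400 % ABV


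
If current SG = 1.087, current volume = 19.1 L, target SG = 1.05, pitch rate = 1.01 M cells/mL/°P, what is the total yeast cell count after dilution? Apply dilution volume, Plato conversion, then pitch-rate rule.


V_w = V·((SG_c−1)/(SG_t−1)−1);  °P = 259 − 259/SG_t;  cells = rate·(V+V_w)·°P
V_w = 19.1·((1.087−1)/(1.05−1)−1) = 14.1340
V_final = 19.1 + 14.1340 = 33.2340
°P = 259 − 259/1.05 = 12.3333
cells = 1.01·33.2340·12.3333

413.9849 billion cells


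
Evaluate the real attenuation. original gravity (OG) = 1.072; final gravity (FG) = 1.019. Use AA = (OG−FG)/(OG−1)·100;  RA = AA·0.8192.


AA = (1.072 − 1.019)/(1.072 − 1)·100 = 73.6111
RA = 73.6111·0.8192

60.3022 %


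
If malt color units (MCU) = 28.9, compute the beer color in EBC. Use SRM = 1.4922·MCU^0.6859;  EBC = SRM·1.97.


SRM = 1.4922·28.9^0.6859 = 14.9919
EBC = 14.9919·1.97

29.5341 EBC


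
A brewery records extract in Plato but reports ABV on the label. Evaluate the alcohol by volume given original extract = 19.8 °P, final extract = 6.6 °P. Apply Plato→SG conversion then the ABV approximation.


SG = 259/(259 − P);  ABV = (OG − FG)·131.25
OG = 259/(259 − 19.8) = 1.0828
FG = 259/(259 − 6.6) = 1.0261
ABV = (1.0828 − 1.0261)·131.25

7.4323 % ABV


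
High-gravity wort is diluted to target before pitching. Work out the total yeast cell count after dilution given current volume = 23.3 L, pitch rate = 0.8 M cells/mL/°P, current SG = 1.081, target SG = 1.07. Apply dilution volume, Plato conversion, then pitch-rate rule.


V_w = V·((SG_c−1)/(SG_t−1)−1);  °P = 259 − 259/SG_t;  cells = rate·(V+V_w)·°P
V_w = 23.3·((1.081−1)/(1.07−1)−1) = 3.6614
V_final = 23.3 + 3.6614 = 26.9614
°P = 259 − 259/1.07 = 16.9439
cells = 0.8·26.9614·16.9439

365.4659 billion cells


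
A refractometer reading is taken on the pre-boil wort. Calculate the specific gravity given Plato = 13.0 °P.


SG = 259/(259 − P)
SG = 259/(259 − 13.0)

1.0528


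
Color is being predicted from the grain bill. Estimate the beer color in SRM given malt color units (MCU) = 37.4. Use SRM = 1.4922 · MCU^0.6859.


SRM = 1.4922 · 37.4^0.6859

17.8920 SRM


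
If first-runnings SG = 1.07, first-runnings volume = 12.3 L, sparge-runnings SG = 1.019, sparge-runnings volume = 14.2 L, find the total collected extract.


total = Σ (SG_i − 1)·1000·V_i
first = (1.07 − 1)·1000·12.3 = 861.0000
sparge = (1.019 − 1)·1000·14.2 = 269.8000
total = 861.0000 + 269.8000

1130.8000 gravity·L


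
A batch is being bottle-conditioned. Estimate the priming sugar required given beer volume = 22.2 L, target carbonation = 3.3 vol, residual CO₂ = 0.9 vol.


sugar = (target − residual)·4.0·V
sugar = (3.3 − 0.9)·4.0·22.2

213.1200 g


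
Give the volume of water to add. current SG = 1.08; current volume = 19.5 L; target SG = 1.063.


V_water = V·((SG_curr − 1)/(SG_target − 1) − 1)
V_water = 19.5·((1.08 − 1)/(1.063 − 1) − 1)

5.2619 L


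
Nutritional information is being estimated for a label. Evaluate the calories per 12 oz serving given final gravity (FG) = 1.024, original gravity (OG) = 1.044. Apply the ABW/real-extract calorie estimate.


ABW = (OG−FG)·131.25·0.79/FG;  °P = 259 − 259/SG (for OG→OE and FG→AE);  RE = 0.1808·OE + 0.8192·AE;  Cal = (6.9·ABW + 4·(RE−0.1))·FG·3.55
ABW = (1.044 − 1.024)·131.25·0.79/1.024 = 2.0251
OE = 259 − 259/1.044 = 10.9157 °P
AE = 259 − 259/1.024 = 6.0703 °P
RE = 0.1808·10.9157 + 0.8192·6.0703 = 6.9464 °P
Cal = (6.9·2.0251 + 4·(6.9464−0.1))·1.024·3.55

150.3481 kcal


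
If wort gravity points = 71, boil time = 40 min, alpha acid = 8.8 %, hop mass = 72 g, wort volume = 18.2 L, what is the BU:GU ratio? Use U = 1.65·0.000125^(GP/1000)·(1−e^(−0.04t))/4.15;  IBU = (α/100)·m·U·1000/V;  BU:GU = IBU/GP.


U = 1.65·0.000125^(71/1000)·(1−e^(−0.04·40))/4.15 = 0.1676
IBU = (8.8/100)·72·0.1676·1000/18.2 = 58.3606
BU:GU = 58.3606/71

0.8220


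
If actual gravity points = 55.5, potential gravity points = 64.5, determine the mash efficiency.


efficiency = actual / potential × 100
efficiency = 55.5 / 64.5 × 100

86.0465 %


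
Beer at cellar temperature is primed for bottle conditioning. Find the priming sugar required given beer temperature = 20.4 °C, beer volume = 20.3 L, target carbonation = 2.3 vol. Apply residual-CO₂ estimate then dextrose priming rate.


residual = 14.695·(0.01821 + 0.09011·e^(−0.04·T));  sugar = (target − residual)·4.0·V
residual = 14.695·(0.01821 + 0.09011·e^(−0.04·20.4)) = 0.8531
sugar = (2.3 − 0.8531)·4.0·20.3

117.4852 g


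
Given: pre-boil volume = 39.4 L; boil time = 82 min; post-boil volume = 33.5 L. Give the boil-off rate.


rate = (V_pre − V_post) / (t_min/60)
rate = (39.4 − 33.5) / (82/60)

4.3171 L/hr


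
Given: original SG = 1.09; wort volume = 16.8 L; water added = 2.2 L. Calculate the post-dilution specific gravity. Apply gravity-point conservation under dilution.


SG_new = 1 + (SG_old − 1)·V_old/(V_old + V_water)
pts = (1.09 − 1)·1000·16.8/(16.8 + 2.2) = 79.5789
SG_new = 1 + 79.5789/1000

1.0796


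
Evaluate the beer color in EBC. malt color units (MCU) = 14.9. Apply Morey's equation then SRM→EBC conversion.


SRM = 1.4922·MCU^0.6859;  EBC = SRM·1.97
SRM = 1.4922·14.9^0.6859 = 9.5173
EBC = 9.5173·1.97

18.7492 EBC


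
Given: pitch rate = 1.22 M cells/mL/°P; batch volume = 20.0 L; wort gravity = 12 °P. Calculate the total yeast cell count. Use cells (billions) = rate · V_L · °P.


cells = 1.22 · 20.0 · 12

292.8000 billion cells


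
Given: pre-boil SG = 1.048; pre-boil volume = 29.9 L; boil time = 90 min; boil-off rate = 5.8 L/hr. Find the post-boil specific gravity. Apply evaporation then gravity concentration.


V_post = V_pre − rate·(t/60);  SG_post = 1 + (SG_pre−1)·V_pre/V_post
V_post = 29.9 − 5.8·(90/60) = 21.2000
SG_post = 1 + (1.048 − 1)·29.9/21.2000

1.0677


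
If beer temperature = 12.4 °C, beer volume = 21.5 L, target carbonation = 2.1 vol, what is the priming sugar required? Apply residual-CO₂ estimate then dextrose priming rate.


residual = 14.695·(0.01821 + 0.09011·e^(−0.04·T));  sugar = (target − residual)·4.0·V
residual = 14.695·(0.01821 + 0.09011·e^(−0.04·12.4)) = 1.0740
sugar = (2.1 − 1.0740)·4.0·21.5

88.2392 g


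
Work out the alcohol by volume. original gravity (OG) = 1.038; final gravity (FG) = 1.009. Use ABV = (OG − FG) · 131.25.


ABV = (1.038 − 1.009) · 131.25

3.8063 % ABV


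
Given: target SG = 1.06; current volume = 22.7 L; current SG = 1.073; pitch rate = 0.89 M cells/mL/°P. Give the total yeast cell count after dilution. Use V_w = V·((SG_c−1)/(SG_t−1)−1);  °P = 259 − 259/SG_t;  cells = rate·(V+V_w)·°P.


V_w = 22.7·((1.073−1)/(1.06−1)−1) = 4.9183
V_final = 22.7 + 4.9183 = 27.6183
°P = 259 − 259/1.06 = 14.6604
cells = 0.89·27.6183·14.6604

360.3567 billion cells


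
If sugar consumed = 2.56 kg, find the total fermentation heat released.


Q = m_sugar · 590 kJ/kg
Q = 2.56 · 590

1510.4000 kJ


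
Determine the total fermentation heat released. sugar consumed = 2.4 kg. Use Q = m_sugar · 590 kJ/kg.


Q = 2.4 · 590

1416.0000 kJ


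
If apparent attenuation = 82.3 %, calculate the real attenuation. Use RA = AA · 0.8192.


RA = 82.3 · 0.8192

67.4202 %


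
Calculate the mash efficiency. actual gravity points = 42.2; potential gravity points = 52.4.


efficiency = actual / potential × 100
efficiency = 42.2 / 52.4 × 100

80.5344 %


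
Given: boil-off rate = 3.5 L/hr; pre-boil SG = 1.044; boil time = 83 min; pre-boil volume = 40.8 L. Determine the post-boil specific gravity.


V_post = V_pre − rate·(t/60);  SG_post = 1 + (SG_pre−1)·V_pre/V_post
V_post = 40.8 − 3.5·(83/60) = 35.9583
SG_post = 1 + (1.044 − 1)·40.8/35.9583

1.0499


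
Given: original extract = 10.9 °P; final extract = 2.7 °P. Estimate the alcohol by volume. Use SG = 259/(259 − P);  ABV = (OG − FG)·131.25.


OG = 259/(259 − 10.9) = 1.0439
FG = 259/(259 − 2.7) = 1.0105
ABV = (1.0439 − 1.0105)·131.25

4.3837 % ABV


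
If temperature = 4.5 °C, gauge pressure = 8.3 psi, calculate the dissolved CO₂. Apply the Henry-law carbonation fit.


vols = (P + 14.695)·(0.01821 + 0.09011·e^(−0.04·T))
vols = (8.3 + 14.695)·(0.01821 + 0.09011·e^(−0.04·4.5))

2.1495 volumes


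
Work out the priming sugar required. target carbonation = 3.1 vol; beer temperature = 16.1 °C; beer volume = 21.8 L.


residual = 14.695·(0.01821 + 0.09011·e^(−0.04·T));  sugar = (target − residual)·4.0·V
residual = 14.695·(0.01821 + 0.09011·e^(−0.04·16.1)) = 0.9630
sugar = (3.1 − 0.9630)·4.0·21.8

186.3436 g


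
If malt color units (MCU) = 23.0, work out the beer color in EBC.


SRM = 1.4922·MCU^0.6859;  EBC = SRM·1.97
SRM = 1.4922·23.0^0.6859 = 12.8185
EBC = 12.8185·1.97

25.2524 EBC


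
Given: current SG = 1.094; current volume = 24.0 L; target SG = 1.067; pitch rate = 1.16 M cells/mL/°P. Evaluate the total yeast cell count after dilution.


V_w = V·((SG_c−1)/(SG_t−1)−1);  °P = 259 − 259/SG_t;  cells = rate·(V+V_w)·°P
V_w = 24.0·((1.094−1)/(1.067−1)−1) = 9.6716
V_final = 24.0 + 9.6716 = 33.6716
°P = 259 − 259/1.067 = 16.2634
cells = 1.16·33.6716·16.2634

635.2321 billion cells


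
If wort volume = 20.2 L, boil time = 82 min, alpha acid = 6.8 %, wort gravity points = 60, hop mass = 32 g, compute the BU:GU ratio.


U = 1.65·0.000125^(GP/1000)·(1−e^(−0.04t))/4.15;  IBU = (α/100)·m·U·1000/V;  BU:GU = IBU/GP
U = 1.65·0.000125^(60/1000)·(1−e^(−0.04·82))/4.15 = 0.2231
IBU = (6.8/100)·32·0.2231·1000/20.2 = 24.0381
BU:GU = 24.0381/60

0.4006


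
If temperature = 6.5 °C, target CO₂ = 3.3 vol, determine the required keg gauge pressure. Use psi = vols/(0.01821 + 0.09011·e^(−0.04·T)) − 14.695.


psi = 3.3/(0.01821 + 0.09011·e^(−0.04·6.5)) − 14.695

22.9378 psi


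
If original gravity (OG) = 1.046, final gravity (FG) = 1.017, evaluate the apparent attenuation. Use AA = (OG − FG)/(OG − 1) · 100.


AA = (1.046 − 1.017)/(1.046 − 1) · 100

63.0435 %


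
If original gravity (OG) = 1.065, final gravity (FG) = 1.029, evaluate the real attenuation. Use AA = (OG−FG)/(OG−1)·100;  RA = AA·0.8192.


AA = (1.065 − 1.029)/(1.065 − 1)·100 = 55.3846
RA = 55.3846·0.8192

45.3711 %


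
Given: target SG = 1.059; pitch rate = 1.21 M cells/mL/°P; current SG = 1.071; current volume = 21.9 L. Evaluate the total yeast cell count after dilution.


V_w = V·((SG_c−1)/(SG_t−1)−1);  °P = 259 − 259/SG_t;  cells = rate·(V+V_w)·°P
V_w = 21.9·((1.071−1)/(1.059−1)−1) = 4.4542
V_final = 21.9 + 4.4542 = 26.3542
°P = 259 − 259/1.059 = 14.4297
cells = 1.21·26.3542·14.4297

460.1417 billion cells


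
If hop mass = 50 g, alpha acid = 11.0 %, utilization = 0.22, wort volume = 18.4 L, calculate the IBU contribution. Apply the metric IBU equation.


IBU = (α/100)·mass·U·1000 / V
IBU = (11.0/100)·50·0.22·1000 / 18.4

65.7609 IBU


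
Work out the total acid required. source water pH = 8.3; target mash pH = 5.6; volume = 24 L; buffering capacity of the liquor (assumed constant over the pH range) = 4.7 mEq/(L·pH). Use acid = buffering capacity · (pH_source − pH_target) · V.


acid = 4.7 · (8.3 − 5.6) · 24

304.5600 mEq


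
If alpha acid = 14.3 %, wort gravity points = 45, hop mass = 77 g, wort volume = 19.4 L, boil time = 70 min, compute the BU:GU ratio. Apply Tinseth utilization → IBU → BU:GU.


U = 1.65·0.000125^(GP/1000)·(1−e^(−0.04t))/4.15;  IBU = (α/100)·m·U·1000/V;  BU:GU = IBU/GP
U = 1.65·0.000125^(45/1000)·(1−e^(−0.04·70))/4.15 = 0.2492
IBU = (14.3/100)·77·0.2492·1000/19.4 = 141.4410
BU:GU = 141.4410/45

3.1431


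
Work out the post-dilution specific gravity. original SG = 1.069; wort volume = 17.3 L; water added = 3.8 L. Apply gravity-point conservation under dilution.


SG_new = 1 + (SG_old − 1)·V_old/(V_old + V_water)
pts = (1.069 − 1)·1000·17.3/(17.3 + 3.8) = 56.5735
SG_new = 1 + 56.5735/1000

1.0566


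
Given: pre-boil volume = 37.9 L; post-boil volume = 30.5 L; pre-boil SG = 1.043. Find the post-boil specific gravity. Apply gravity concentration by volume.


SG_post = 1 + (SG_pre − 1)·V_pre/V_post
pts_pre = (1.043 − 1)·1000 = 43.0000
pts_post = 43.0000·37.9/30.5 = 53.4328
SG_post = 1 + 53.4328/1000

1.0534


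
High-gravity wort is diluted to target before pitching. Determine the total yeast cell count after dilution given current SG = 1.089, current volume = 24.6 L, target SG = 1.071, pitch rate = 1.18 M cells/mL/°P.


V_w = V·((SG_c−1)/(SG_t−1)−1);  °P = 259 − 259/SG_t;  cells = rate·(V+V_w)·°P
V_w = 24.6·((1.089−1)/(1.071−1)−1) = 6.2366
V_final = 24.6 + 6.2366 = 30.8366
°P = 259 − 259/1.071 = 17.1699
cells = 1.18·30.8366·17.1699

624.7660 billion cells


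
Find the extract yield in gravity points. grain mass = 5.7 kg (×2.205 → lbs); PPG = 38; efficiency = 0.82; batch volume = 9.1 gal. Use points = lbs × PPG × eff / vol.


lbs = 5.7 × 2.205 = 12.5685
points = 12.5685 × 38 × 0.82 / 9.1

43.0368 points


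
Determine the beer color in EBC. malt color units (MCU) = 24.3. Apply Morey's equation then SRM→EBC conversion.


SRM = 1.4922·MCU^0.6859;  EBC = SRM·1.97
SRM = 1.4922·24.3^0.6859 = 13.3111
EBC = 13.3111·1.97

26.2229 EBC


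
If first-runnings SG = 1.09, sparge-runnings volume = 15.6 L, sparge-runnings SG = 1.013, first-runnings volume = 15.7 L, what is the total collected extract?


total = Σ (SG_i − 1)·1000·V_i
first = (1.09 − 1)·1000·15.7 = 1413.0000
sparge = (1.013 − 1)·1000·15.6 = 202.8000
total = 1413.0000 + 202.8000

1615.8000 gravity·L


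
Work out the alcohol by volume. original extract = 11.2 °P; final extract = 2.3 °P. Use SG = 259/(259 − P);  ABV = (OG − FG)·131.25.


OG = 259/(259 − 11.2) = 1.0452
FG = 259/(259 − 2.3) = 1.0090
ABV = (1.0452 − 1.0090)·131.25

4.7562 % ABV


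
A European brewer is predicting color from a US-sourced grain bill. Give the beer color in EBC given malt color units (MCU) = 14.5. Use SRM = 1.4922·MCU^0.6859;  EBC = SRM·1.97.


SRM = 1.4922·14.5^0.6859 = 9.3413
EBC = 9.3413·1.97

18.4024 EBC


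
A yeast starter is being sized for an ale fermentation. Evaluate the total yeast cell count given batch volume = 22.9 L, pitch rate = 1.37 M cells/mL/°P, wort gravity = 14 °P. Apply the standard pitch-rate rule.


cells (billions) = rate · V_L · °P
cells = 1.37 · 22.9 · 14

439.2220 billion cells


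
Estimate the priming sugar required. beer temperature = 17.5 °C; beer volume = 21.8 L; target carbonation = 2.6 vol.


residual = 14.695·(0.01821 + 0.09011·e^(−0.04·T));  sugar = (target − residual)·4.0·V
residual = 14.695·(0.01821 + 0.09011·e^(−0.04·17.5)) = 0.9252
sugar = (2.6 − 0.9252)·4.0·21.8

146.0463 g


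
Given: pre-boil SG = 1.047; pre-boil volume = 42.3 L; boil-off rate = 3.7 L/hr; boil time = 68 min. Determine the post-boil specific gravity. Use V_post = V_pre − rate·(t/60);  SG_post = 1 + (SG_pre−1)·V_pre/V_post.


V_post = 42.3 − 3.7·(68/60) = 38.1067
SG_post = 1 + (1.047 − 1)·42.3/38.1067

1.0522


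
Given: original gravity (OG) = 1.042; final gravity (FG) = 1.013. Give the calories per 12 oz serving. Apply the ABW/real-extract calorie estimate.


ABW = (OG−FG)·131.25·0.79/FG;  °P = 259 − 259/SG (for OG→OE and FG→AE);  RE = 0.1808·OE + 0.8192·AE;  Cal = (6.9·ABW + 4·(RE−0.1))·FG·3.55
ABW = (1.042 − 1.013)·131.25·0.79/1.013 = 2.9683
OE = 259 − 259/1.042 = 10.4395 °P
AE = 259 − 259/1.013 = 3.3238 °P
RE = 0.1808·10.4395 + 0.8192·3.3238 = 4.6103 °P
Cal = (6.9·2.9683 + 4·(4.6103−0.1))·1.013·3.55

138.5341 kcal


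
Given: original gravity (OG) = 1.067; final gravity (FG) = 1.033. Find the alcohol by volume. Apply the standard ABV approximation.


ABV = (OG − FG) · 131.25
ABV = (1.067 − 1.033) · 131.25

4.4625 % ABV


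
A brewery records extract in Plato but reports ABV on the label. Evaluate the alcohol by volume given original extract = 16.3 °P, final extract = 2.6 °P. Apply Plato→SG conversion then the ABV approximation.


SG = 259/(259 − P);  ABV = (OG − FG)·131.25
OG = 259/(259 − 16.3) = 1.0672
FG = 259/(259 − 2.6) = 1.0101
ABV = (1.0672 − 1.0101)·131.25

7.4840 % ABV


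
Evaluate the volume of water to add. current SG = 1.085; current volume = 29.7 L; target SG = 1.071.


V_water = V·((SG_curr − 1)/(SG_target − 1) − 1)
V_water = 29.7·((1.085 − 1)/(1.071 − 1) − 1)

5.8563 L


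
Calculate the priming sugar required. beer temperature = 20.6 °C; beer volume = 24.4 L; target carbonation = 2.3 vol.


residual = 14.695·(0.01821 + 0.09011·e^(−0.04·T));  sugar = (target − residual)·4.0·V
residual = 14.695·(0.01821 + 0.09011·e^(−0.04·20.6)) = 0.8485
sugar = (2.3 − 0.8485)·4.0·24.4

141.6691 g


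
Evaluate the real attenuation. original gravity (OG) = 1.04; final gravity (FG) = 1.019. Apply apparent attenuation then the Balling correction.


AA = (OG−FG)/(OG−1)·100;  RA = AA·0.8192
AA = (1.04 − 1.019)/(1.04 − 1)·100 = 52.5000
RA = 52.5000·0.8192

43.0080 %


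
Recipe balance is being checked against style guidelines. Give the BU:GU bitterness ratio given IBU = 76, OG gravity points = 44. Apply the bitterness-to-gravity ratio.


BU:GU = IBU / OG_points
BU:GU = 76 / 44

1.7273


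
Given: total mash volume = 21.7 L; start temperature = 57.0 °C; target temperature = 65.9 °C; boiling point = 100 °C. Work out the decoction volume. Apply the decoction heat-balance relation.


V_dec = V_total·(T_target − T_start)/(T_boil − T_start)
V_dec = 21.7·(65.9 − 57.0)/(100 − 57.0)

4.4914 L


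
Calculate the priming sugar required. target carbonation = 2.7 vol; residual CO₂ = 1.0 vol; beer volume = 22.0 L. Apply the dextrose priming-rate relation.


sugar = (target − residual)·4.0·V
sugar = (2.7 − 1.0)·4.0·22.0

149.6000 g


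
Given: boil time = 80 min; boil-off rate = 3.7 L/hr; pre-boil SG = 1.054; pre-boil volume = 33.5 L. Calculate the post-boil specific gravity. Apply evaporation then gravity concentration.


V_post = V_pre − rate·(t/60);  SG_post = 1 + (SG_pre−1)·V_pre/V_post
V_post = 33.5 − 3.7·(80/60) = 28.5667
SG_post = 1 + (1.054 − 1)·33.5/28.5667

1.0633


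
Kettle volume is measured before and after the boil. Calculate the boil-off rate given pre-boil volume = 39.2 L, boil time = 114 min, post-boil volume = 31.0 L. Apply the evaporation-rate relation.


rate = (V_pre − V_post) / (t_min/60)
rate = (39.2 − 31.0) / (114/60)

4.3158 L/hr


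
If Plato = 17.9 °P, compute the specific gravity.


SG = 259/(259 − P)
SG = 259/(259 − 17.9)

1.0742


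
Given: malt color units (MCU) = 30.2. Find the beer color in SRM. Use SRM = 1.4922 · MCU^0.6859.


SRM = 1.4922 · 30.2^0.6859

15.4513 SRM


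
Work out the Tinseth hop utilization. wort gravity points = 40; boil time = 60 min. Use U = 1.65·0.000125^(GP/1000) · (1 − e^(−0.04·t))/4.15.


bigness = 1.65·0.000125^(40/1000) = 1.1518
boil_factor = (1 − e^(−0.04·60))/4.15 = 0.2191
U = 1.1518 · 0.2191

0.2524


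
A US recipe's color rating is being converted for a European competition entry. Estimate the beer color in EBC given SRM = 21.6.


EBC = SRM · 1.97
EBC = 21.6 · 1.97

42.5520 EBC


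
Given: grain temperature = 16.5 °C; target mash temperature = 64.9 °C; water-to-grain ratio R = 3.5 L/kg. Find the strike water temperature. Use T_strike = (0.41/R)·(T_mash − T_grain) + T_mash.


T_strike = (0.41/3.5)·(64.9 − 16.5) + 64.9

70.5697 °C


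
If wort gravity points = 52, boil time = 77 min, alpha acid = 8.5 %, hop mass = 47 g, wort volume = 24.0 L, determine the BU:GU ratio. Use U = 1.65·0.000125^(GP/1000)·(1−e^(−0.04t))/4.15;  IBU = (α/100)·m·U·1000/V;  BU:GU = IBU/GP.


U = 1.65·0.000125^(52/1000)·(1−e^(−0.04·77))/4.15 = 0.2377
IBU = (8.5/100)·47·0.2377·1000/24.0 = 39.5683
BU:GU = 39.5683/52

0.7609


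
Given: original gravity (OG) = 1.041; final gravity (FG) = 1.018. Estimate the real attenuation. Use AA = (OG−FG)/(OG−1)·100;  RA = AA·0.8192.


AA = (1.041 − 1.018)/(1.041 − 1)·100 = 56.0976
RA = 56.0976·0.8192

45.9551 %


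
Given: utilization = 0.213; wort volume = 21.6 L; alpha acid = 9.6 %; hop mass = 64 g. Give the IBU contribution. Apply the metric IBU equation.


IBU = (α/100)·mass·U·1000 / V
IBU = (9.6/100)·64·0.213·1000 / 21.6

60.5867 IBU


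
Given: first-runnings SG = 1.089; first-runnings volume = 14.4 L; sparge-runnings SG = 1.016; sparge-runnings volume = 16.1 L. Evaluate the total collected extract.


total = Σ (SG_i − 1)·1000·V_i
first = (1.089 − 1)·1000·14.4 = 1281.6000
sparge = (1.016 − 1)·1000·16.1 = 257.6000
total = 1281.6000 + 257.6000

1539.2000 gravity·L


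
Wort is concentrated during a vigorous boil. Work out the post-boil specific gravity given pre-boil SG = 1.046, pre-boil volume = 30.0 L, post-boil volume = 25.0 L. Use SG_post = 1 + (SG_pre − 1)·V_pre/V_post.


pts_pre = (1.046 − 1)·1000 = 46.0000
pts_post = 46.0000·30.0/25.0 = 55.2000
SG_post = 1 + 55.2000/1000

1.0552


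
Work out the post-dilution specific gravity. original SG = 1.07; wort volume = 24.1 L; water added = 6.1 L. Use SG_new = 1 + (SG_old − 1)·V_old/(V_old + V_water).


pts = (1.07 − 1)·1000·24.1/(24.1 + 6.1) = 55.8609
SG_new = 1 + 55.8609/1000

1.0559


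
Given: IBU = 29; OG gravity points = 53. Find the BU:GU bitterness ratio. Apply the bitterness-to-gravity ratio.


BU:GU = IBU / OG_points
BU:GU = 29 / 53

0.5472


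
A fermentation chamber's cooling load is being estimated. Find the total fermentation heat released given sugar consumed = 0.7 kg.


Q = m_sugar · 590 kJ/kg
Q = 0.7 · 590

413.0000 kJ


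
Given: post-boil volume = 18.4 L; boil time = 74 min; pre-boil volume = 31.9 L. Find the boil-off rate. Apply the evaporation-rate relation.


rate = (V_pre − V_post) / (t_min/60)
rate = (31.9 − 18.4) / (74/60)

10.9459 L/hr


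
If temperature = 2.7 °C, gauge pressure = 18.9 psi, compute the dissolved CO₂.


vols = (P + 14.695)·(0.01821 + 0.09011·e^(−0.04·T))
vols = (18.9 + 14.695)·(0.01821 + 0.09011·e^(−0.04·2.7))

3.3291 volumes


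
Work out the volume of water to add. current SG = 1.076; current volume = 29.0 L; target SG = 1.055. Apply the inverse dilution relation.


V_water = V·((SG_curr − 1)/(SG_target − 1) − 1)
V_water = 29.0·((1.076 − 1)/(1.055 − 1) − 1)

11.0727 L


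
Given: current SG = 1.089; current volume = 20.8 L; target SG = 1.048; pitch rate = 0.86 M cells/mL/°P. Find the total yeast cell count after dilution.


V_w = V·((SG_c−1)/(SG_t−1)−1);  °P = 259 − 259/SG_t;  cells = rate·(V+V_w)·°P
V_w = 20.8·((1.089−1)/(1.048−1)−1) = 17.7667
V_final = 20.8 + 17.7667 = 38.5667
°P = 259 − 259/1.048 = 11.8626
cells = 0.86·38.5667·11.8626

393.4507 billion cells


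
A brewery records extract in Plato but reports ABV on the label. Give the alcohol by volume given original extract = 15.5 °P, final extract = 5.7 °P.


SG = 259/(259 − P);  ABV = (OG − FG)·131.25
OG = 259/(259 − 15.5) = 1.0637
FG = 259/(259 − 5.7) = 1.0225
ABV = (1.0637 − 1.0225)·131.25

5.4012 % ABV


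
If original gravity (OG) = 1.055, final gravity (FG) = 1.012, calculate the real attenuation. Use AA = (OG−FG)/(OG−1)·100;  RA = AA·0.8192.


AA = (1.055 − 1.012)/(1.055 − 1)·100 = 78.1818
RA = 78.1818·0.8192

64.0465 %


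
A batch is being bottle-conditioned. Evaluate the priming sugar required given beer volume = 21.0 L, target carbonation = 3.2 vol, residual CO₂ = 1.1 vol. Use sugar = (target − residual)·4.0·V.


sugar = (3.2 − 1.1)·4.0·21.0

176.4000 g


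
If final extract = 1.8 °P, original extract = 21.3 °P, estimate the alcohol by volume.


SG = 259/(259 − P);  ABV = (OG − FG)·131.25
OG = 259/(259 − 21.3) = 1.0896
FG = 259/(259 − 1.8) = 1.0070
ABV = (1.0896 − 1.0070)·131.25

10.8426 % ABV


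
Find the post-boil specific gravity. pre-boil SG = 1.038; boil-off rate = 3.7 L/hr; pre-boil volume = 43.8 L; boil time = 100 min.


V_post = V_pre − rate·(t/60);  SG_post = 1 + (SG_pre−1)·V_pre/V_post
V_post = 43.8 − 3.7·(100/60) = 37.6333
SG_post = 1 + (1.038 − 1)·43.8/37.6333

1.0442


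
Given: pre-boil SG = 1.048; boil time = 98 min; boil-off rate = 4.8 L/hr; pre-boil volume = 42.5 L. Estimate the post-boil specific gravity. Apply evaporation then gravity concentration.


V_post = V_pre − rate·(t/60);  SG_post = 1 + (SG_pre−1)·V_pre/V_post
V_post = 42.5 − 4.8·(98/60) = 34.6600
SG_post = 1 + (1.048 − 1)·42.5/34.6600

1.0589


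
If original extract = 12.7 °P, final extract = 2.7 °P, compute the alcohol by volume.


SG = 259/(259 − P);  ABV = (OG − FG)·131.25
OG = 259/(259 − 12.7) = 1.0516
FG = 259/(259 − 2.7) = 1.0105
ABV = (1.0516 − 1.0105)·131.25

5.3850 % ABV


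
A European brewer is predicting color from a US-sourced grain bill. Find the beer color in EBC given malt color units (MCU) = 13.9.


SRM = 1.4922·MCU^0.6859;  EBC = SRM·1.97
SRM = 1.4922·13.9^0.6859 = 9.0745
EBC = 9.0745·1.97

17.8767 EBC


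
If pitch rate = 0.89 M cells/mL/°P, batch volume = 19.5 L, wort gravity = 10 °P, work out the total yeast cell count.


cells (billions) = rate · V_L · °P
cells = 0.89 · 19.5 · 10

173.5500 billion cells


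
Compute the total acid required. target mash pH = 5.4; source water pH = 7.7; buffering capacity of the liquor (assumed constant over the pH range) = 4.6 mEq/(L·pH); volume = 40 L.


acid = buffering capacity · (pH_source − pH_target) · V
acid = 4.6 · (7.7 − 5.4) · 40

423.2000 mEq


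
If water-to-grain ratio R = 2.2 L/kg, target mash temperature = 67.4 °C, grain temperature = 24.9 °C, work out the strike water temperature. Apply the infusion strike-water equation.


T_strike = (0.41/R)·(T_mash − T_grain) + T_mash
T_strike = (0.41/2.2)·(67.4 − 24.9) + 67.4

75.3205 °C


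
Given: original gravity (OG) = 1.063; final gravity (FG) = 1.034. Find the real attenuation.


AA = (OG−FG)/(OG−1)·100;  RA = AA·0.8192
AA = (1.063 − 1.034)/(1.063 − 1)·100 = 46.0317
RA = 46.0317·0.8192

37.7092 %


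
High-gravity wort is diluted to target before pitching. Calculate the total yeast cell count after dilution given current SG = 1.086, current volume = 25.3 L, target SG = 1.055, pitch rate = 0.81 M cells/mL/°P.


V_w = V·((SG_c−1)/(SG_t−1)−1);  °P = 259 − 259/SG_t;  cells = rate·(V+V_w)·°P
V_w = 25.3·((1.086−1)/(1.055−1)−1) = 14.2600
V_final = 25.3 + 14.2600 = 39.5600
°P = 259 − 259/1.055 = 13.5024
cells = 0.81·39.5600·13.5024

432.6645 billion cells


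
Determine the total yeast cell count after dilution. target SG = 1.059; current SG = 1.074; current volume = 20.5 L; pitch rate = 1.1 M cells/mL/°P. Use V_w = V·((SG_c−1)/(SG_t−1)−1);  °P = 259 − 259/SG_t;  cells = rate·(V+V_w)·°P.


V_w = 20.5·((1.074−1)/(1.059−1)−1) = 5.2119
V_final = 20.5 + 5.2119 = 25.7119
°P = 259 − 259/1.059 = 14.4297
cells = 1.1·25.7119·14.4297

408.1145 billion cells


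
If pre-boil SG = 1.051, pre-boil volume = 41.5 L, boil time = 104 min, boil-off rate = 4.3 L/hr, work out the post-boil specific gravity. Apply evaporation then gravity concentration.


V_post = V_pre − rate·(t/60);  SG_post = 1 + (SG_pre−1)·V_pre/V_post
V_post = 41.5 − 4.3·(104/60) = 34.0467
SG_post = 1 + (1.051 − 1)·41.5/34.0467

1.0622


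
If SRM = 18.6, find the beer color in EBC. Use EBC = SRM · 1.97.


EBC = 18.6 · 1.97

36.6420 EBC


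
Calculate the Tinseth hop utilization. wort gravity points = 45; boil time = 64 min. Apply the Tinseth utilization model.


U = 1.65·0.000125^(GP/1000) · (1 − e^(−0.04·t))/4.15
bigness = 1.65·0.000125^(45/1000) = 1.1011
boil_factor = (1 − e^(−0.04·64))/4.15 = 0.2223
U = 1.1011 · 0.2223

0.2448


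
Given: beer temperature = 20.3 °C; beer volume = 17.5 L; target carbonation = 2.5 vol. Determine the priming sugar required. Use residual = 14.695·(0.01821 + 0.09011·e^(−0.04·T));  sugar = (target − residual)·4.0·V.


residual = 14.695·(0.01821 + 0.09011·e^(−0.04·20.3)) = 0.8555
sugar = (2.5 − 0.8555)·4.0·17.5

115.1160 g


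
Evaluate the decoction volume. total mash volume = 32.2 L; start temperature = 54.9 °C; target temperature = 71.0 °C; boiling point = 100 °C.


V_dec = V_total·(T_target − T_start)/(T_boil − T_start)
V_dec = 32.2·(71.0 − 54.9)/(100 − 54.9)

11.4949 L
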